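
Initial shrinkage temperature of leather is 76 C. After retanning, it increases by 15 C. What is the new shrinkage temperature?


91 C


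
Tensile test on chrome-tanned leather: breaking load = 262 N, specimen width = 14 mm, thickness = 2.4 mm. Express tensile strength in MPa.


7.80 MPa


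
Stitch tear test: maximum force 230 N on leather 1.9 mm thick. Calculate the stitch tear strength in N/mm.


121.1 N/mm

Stitch tear strength = force / thickness
STS = 230 / 1.9 = 121.1 N/mm


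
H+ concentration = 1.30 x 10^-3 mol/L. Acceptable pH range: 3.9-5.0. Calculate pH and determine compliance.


pH = -log10(1.30 x 10^-3) = 2.89
Range: 3.9 to 5.0
Compliant: No


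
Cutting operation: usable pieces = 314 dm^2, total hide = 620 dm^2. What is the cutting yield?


Yield = usable / total x 100
Yield = 314 / 620 x 100 = 50.6%


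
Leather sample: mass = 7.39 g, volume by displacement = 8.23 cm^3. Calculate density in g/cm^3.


Density = mass / volume
Density = 7.39 / 8.23 = 0.898 g/cm^3


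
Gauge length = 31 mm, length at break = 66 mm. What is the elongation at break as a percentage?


Extension = 66 - 31 = 35 mm
Elongation = 35 / 31 x 100 = 112.9%


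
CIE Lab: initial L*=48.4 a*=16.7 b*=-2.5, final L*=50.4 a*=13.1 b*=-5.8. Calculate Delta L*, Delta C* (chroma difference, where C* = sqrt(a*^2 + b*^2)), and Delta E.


Delta L* = 2.0
Delta C* = -2.56
Delta E = 5.28


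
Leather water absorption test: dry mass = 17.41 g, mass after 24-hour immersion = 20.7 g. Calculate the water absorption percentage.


Water absorbed = 20.7 - 17.41 = 3.29 g
WA% = 3.29 / 17.41 x 100 = 18.9%


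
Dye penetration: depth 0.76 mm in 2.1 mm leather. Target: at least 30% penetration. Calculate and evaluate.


Penetration = 36.2%
Meets target: Yes

Penetration = 0.76 / 2.1 x 100 = 36.2%
Target: 30%
Meets target: Yes


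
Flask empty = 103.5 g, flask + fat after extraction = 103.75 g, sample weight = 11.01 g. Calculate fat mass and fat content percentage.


Fat mass = 0.25 g
Fat content = 2.3%


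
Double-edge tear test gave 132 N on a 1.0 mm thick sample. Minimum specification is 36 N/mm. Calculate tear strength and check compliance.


Tear strength = 132.0 N/mm
Compliant: Yes

Tear strength = 132 / 1.0 = 132.0 N/mm
Required minimum = 36 N/mm
Compliant: Yes


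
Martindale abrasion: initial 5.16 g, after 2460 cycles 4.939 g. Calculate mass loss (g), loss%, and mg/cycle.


Loss = 5.16 - 4.939 = 0.221 g
Loss% = 0.221 / 5.16 x 100 = 4.28%
Rate = 0.221 / 2460 x 1000 = 0.090 mg/cycle


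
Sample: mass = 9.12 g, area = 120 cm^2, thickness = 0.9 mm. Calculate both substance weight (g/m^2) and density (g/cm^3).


SW = 9.12 / 120 x 10000 = 760.0 g/m^2
Volume = 120 x 0.9 / 10 = 10.80 cm^3
Density = 9.12 / 10.80 = 0.844 g/cm^3


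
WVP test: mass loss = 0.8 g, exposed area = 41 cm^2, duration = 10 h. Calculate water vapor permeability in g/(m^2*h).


19.51 g/(m^2*h)


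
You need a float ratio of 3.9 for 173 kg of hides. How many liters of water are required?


Water = hide weight x target ratio
Water = 173 x 3.9 = 674.7 L


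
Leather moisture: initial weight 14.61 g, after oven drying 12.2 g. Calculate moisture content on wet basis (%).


16.5%

Moisture = 14.61 - 12.2 = 2.41 g
MC = 2.41 / 14.61 x 100 = 16.5%


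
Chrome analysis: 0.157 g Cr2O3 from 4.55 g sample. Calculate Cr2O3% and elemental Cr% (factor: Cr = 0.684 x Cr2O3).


Cr2O3 = 3.45%
Cr = 2.36%

Cr2O3% = 0.157 / 4.55 x 100 = 3.45%
Cr% = 3.45 x 0.684 = 2.36%


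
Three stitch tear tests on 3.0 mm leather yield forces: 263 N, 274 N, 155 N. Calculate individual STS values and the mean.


STS1 = 87.7 N/mm
STS2 = 91.3 N/mm
STS3 = 51.7 N/mm
Mean = 76.9 N/mm

STS1 = 263 / 3.0 = 87.7 N/mm
STS2 = 274 / 3.0 = 91.3 N/mm
STS3 = 155 / 3.0 = 51.7 N/mm
Mean = (87.7 + 91.3 + 51.7) / 3 = 76.9 N/mm


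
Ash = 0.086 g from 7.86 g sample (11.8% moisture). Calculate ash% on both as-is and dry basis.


As-is ash = 1.09%
Dry-basis ash = 1.24%

As-is ash% = 0.086 / 7.86 x 100 = 1.09%
Dry mass = 7.86 x (100 - 11.8) / 100 = 6.93252 g
Dry-basis ash% = 0.086 / 6.93252 x 100 = 1.24%


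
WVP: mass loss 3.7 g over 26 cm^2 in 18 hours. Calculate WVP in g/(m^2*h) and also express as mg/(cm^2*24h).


WVP = 3.7 / (26 x 18) x 10000 = 79.06 g/(m^2*h)
Mass loss in mg = 3.7 x 1000 = 3700 mg
Per cm^2 per 24h in mg: 3700 x 24 / (26 x 18) = 88800 / 468 = 189.74 mg/(cm^2*24h)


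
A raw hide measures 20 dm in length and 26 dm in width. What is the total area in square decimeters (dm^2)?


Area = length x width
Area = 20 x 26 = 520 dm^2


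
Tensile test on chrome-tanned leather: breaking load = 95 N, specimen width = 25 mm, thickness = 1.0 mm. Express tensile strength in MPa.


Cross-section = 25 x 1.0 = 25.0 mm^2
TS = 95 / 25.0 = 3.80 MPa
(1 N/mm^2 = 1 MPa)


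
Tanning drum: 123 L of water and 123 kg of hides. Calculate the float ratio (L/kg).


1.0


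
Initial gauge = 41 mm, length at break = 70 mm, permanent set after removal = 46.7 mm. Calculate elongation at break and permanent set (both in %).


Elongation at break = (70 - 41) / 41 x 100 = 70.7%
Permanent set = (46.7 - 41) / 41 x 100 = 13.9%


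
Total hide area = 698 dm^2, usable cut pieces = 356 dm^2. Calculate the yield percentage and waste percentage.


Yield = 51.0%
Waste = 49.0%

Yield = 356 / 698 x 100 = 51.0%
Waste = 698 - 356 = 342 dm^2
Waste% = 100 - 51.0 = 49.0%


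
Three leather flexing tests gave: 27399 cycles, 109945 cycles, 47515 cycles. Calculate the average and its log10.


Average = (27399 + 109945 + 47515) / 3 = 61620 cycles
log10(61620) = 4.79


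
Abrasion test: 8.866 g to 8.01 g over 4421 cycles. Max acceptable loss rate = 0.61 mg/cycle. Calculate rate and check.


Rate = 0.194 mg/cycle
Passes: Yes

Loss = 8.866 - 8.01 = 0.856 g
Rate = 0.856 g / 4421 cycles x 1000 = 0.194 mg/cycle
Max = 0.61 mg/cycle
Passes: Yes


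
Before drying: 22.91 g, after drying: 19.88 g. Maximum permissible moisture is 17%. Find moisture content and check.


Moisture content = 13.2%
Acceptable: Yes

MC = (22.91 - 19.88) / 22.91 x 100 = 13.2%
Maximum: 17%
Acceptable: Yes


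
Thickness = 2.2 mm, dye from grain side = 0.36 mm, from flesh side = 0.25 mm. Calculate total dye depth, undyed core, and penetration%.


Total dyed = 0.36 + 0.25 = 0.61 mm
Undyed core = 2.2 - 0.61 = 1.59 mm
Penetration = 0.61 / 2.2 x 100 = 27.7%


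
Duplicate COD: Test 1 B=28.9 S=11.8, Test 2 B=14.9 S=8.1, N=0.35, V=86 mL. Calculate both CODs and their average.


COD1 = (28.9 - 11.8) x 0.35 x 8000 / 86 = 556.7 mg/L
COD2 = (14.9 - 8.1) x 0.35 x 8000 / 86 = 221.4 mg/L
Average = (556.7 + 221.4) / 2 = 389.1 mg/L


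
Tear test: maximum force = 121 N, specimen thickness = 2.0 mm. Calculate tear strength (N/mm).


60.5 N/mm

Tear strength = force / thickness
Tear = 121 / 2.0 = 60.5 N/mm


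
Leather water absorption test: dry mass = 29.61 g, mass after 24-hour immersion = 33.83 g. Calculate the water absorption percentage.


Water absorbed = 33.83 - 29.61 = 4.22 g
WA% = 4.22 / 29.61 x 100 = 14.3%


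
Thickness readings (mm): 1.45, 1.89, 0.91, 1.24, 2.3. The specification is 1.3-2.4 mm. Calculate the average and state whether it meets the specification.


Average = 1.56 mm
Within specification: Yes


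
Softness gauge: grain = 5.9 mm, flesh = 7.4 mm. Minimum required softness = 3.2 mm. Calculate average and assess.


Average = (5.9 + 7.4) / 2 = 6.65 mm
Minimum = 3.2 mm
Meets requirement: Yes


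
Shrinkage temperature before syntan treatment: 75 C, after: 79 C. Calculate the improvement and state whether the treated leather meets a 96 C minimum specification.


Improvement = 79 - 75 = 4 C
Spec check: 79 C >= 96 C? No


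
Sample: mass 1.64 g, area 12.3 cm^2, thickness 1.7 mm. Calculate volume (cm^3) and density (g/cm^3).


Thickness in cm = 1.7 / 10 = 0.17 cm
Volume = 12.3 x 0.17 = 2.091 cm^3
Density = 1.64 / 2.091 = 0.784 g/cm^3


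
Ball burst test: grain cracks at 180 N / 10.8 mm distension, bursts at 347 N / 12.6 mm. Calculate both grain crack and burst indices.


Crack index = 16.7 N/mm
Burst index = 27.5 N/mm


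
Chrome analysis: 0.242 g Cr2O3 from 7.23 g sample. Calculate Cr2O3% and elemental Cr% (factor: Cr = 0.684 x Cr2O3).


Cr2O3 = 3.35%
Cr = 2.29%

Cr2O3% = 0.242 / 7.23 x 100 = 3.35%
Cr% = 3.35 x 0.684 = 2.29%


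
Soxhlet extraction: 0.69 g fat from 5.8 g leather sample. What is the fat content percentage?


11.9%

Fat content = 0.69 / 5.8 x 100
Fat = 11.9%


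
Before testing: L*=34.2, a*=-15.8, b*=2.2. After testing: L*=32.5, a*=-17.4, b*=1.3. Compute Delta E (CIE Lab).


dL = 32.5 - 34.2 = -1.7
da = -17.4 - (-15.8) = -1.6
db = 1.3 - 2.2 = -0.9
dE = sqrt((-1.7)^2 + (-1.6)^2 + (-0.9)^2) = 2.50


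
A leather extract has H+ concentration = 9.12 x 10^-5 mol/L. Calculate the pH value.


pH = -log10[H+]
pH = -log10(9.12 x 10^-5) = 4.04


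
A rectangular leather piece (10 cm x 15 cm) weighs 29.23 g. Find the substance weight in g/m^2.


Area = 10 x 15 = 150 cm^2
SW = 29.23 / 150 x 10000 = 1948.7 g/m^2


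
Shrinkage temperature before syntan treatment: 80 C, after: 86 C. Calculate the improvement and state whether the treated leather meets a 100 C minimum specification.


Improvement = 6 C
Meets 100 C spec: No

Improvement = 86 - 80 = 6 C
Spec check: 86 C >= 100 C? No


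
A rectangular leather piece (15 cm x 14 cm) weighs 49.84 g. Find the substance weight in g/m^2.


2373.3 g/m^2


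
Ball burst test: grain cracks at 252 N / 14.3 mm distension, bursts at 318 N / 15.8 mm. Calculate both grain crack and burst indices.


Crack index = 252 / 14.3 = 17.6 N/mm
Burst index = 318 / 15.8 = 20.1 N/mm


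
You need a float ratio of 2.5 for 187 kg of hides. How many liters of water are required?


467.5 L

Water = hide weight x target ratio
Water = 187 x 2.5 = 467.5 L


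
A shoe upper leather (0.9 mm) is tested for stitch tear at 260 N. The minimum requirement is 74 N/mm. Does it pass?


STS = 260 / 0.9 = 288.9 N/mm
Minimum required: 74 N/mm
Passes: Yes


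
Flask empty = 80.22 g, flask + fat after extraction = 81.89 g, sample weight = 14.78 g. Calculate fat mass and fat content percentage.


Fat mass = 1.67 g
Fat content = 11.3%


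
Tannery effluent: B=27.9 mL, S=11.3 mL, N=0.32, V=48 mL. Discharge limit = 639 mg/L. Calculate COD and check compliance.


COD = 885.3 mg/L
Compliant: No


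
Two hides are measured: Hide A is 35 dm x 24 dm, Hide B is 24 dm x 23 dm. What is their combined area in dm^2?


1392 dm^2


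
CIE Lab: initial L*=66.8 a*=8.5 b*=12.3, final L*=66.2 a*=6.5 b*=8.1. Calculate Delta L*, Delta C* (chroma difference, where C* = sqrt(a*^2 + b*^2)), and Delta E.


Delta L* = 66.2 - 66.8 = -0.6
C1* = sqrt((8.5)^2 + (12.3)^2) = 14.951
C2* = sqrt((6.5)^2 + (8.1)^2) = 10.386
Delta C* = 10.386 - 14.951 = -4.57
Delta E = sqrt((-0.6)^2 + (-2.0)^2 + (-4.2)^2) = 4.69


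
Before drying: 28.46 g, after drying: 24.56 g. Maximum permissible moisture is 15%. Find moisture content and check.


MC = (28.46 - 24.56) / 28.46 x 100 = 13.7%
Maximum: 15%
Acceptable: Yes


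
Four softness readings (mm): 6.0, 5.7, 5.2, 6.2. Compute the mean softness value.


Sum = 6.0 + 5.7 + 5.2 + 6.2
Mean = 23.1 / 4 = 5.78 mm


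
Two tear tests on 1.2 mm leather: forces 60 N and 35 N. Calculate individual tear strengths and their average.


Tear 1 = 60 / 1.2 = 50.0 N/mm
Tear 2 = 35 / 1.2 = 29.2 N/mm
Average = (50.0 + 29.2) / 2 = 39.6 N/mm


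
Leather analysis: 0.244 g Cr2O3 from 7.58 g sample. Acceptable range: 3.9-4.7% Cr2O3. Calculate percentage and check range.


Cr2O3% = 0.244 / 7.58 x 100 = 3.22%
Acceptable range: 3.9 to 4.7%
Within range: No


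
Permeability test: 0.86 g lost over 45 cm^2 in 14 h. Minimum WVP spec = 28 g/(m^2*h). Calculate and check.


WVP = 13.65 g/(m^2*h)
Meets specification: No

WVP = 0.86 / (45 x 14) x 10000 = 13.65 g/(m^2*h)
Minimum: 28 g/(m^2*h)
Meets spec: No


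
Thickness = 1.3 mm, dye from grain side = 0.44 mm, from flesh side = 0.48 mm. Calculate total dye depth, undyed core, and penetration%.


Total dyed = 0.92 mm
Undyed core = 0.38 mm
Penetration = 70.8%

Total dyed = 0.44 + 0.48 = 0.92 mm
Undyed core = 1.3 - 0.92 = 0.38 mm
Penetration = 0.92 / 1.3 x 100 = 70.8%


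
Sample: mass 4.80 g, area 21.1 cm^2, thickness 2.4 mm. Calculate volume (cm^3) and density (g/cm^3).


Thickness in cm = 2.4 / 10 = 0.24 cm
Volume = 21.1 x 0.24 = 5.064 cm^3
Density = 4.80 / 5.064 = 0.948 g/cm^3


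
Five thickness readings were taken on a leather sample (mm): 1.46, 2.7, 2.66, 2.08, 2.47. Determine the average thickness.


2.27 mm

Sum = 1.46 + 2.7 + 2.66 + 2.08 + 2.47 = 11.37
Average = 11.37 / 5 = 2.27 mm


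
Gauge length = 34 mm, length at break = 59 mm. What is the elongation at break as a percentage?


73.5%


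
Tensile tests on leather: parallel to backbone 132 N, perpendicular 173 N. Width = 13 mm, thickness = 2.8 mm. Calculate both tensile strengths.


Area = 13 x 2.8 = 36.4 mm^2
TS (parallel) = 132 / 36.4 = 3.63 N/mm^2
TS (perpendicular) = 173 / 36.4 = 4.75 N/mm^2


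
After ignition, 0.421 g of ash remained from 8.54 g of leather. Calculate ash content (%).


4.93%


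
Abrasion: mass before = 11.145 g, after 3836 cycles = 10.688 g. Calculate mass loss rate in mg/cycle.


0.119 mg/cycle

Mass loss = 11.145 - 10.688 = 0.457 g
Rate = 0.457 / 3836 x 1000 = 0.119 mg/cycle


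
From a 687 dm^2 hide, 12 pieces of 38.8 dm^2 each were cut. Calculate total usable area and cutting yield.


Usable area = 465.6 dm^2
Yield = 67.8%

Total usable = 12 x 38.8 = 465.6 dm^2
Yield = 465.6 / 687 x 100 = 67.8%


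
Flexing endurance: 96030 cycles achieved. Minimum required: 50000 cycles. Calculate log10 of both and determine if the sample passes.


Achieved: log10 = 4.98
Required: log10 = 4.70
Passes: Yes

log10(96030) = 4.98
log10(50000) = 4.70
Passes: Yes


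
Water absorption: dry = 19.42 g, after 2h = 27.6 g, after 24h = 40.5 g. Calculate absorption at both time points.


2h absorption = 42.1%
24h absorption = 108.5%


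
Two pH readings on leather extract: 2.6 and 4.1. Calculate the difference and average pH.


Difference = |2.6 - 4.1| = 1.5
Average = (2.6 + 4.1) / 2 = 3.35


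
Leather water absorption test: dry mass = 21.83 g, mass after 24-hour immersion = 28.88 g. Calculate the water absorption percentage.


Water absorbed = 28.88 - 21.83 = 7.05 g
WA% = 7.05 / 21.83 x 100 = 32.3%


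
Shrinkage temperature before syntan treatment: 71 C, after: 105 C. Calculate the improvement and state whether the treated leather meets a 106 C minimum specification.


Improvement = 34 C
Meets 106 C spec: No

Improvement = 105 - 71 = 34 C
Spec check: 105 C >= 106 C? No


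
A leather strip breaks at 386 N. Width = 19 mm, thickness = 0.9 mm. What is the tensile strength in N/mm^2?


Cross-sectional area = 19 x 0.9 = 17.1 mm^2
Tensile strength = 386 / 17.1 = 22.57 N/mm^2


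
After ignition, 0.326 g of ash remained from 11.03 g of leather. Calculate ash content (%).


2.96%


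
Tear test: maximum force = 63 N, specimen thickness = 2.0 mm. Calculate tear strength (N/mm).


Tear strength = force / thickness
Tear = 63 / 2.0 = 31.5 N/mm


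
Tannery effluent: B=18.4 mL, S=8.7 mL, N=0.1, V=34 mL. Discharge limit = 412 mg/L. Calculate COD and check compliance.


COD = 228.2 mg/L
Compliant: Yes

COD = (18.4 - 8.7) x 0.1 x 8000 / 34 = 228.2 mg/L
Limit: 412 mg/L
Compliant: Yes


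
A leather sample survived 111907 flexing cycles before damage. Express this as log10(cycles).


5.05

log10(111907) = 5.05


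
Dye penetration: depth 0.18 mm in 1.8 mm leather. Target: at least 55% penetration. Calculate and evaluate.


Penetration = 10.0%
Meets target: No


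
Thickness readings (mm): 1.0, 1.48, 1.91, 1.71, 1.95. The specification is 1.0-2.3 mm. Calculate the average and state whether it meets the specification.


Average = 1.61 mm
Within specification: Yes


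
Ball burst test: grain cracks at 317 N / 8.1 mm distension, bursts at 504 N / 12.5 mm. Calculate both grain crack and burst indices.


Crack index = 317 / 8.1 = 39.1 N/mm
Burst index = 504 / 12.5 = 40.3 N/mm


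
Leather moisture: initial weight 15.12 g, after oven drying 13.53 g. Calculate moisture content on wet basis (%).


10.5%


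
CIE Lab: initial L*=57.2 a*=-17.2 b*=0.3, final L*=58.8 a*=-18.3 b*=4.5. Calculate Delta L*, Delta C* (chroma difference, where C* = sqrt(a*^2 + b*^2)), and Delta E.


Delta L* = 1.6
Delta C* = 1.64
Delta E = 4.63

Delta L* = 58.8 - 57.2 = 1.6
C1* = sqrt((-17.2)^2 + (0.3)^2) = 17.203
C2* = sqrt((-18.3)^2 + (4.5)^2) = 18.845
Delta C* = 18.845 - 17.203 = 1.64
Delta E = sqrt((1.6)^2 + (-1.1)^2 + (4.2)^2) = 4.63


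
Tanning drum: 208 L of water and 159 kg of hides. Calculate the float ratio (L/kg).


Float ratio = water / hide weight
Ratio = 208 / 159 = 1.3


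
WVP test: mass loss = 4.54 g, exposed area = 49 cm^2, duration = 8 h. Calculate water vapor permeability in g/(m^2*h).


WVP = mass_loss / (area x time) x 10000
WVP = 4.54 / (49 x 8) x 10000
WVP = 4.54 / 392 x 10000 = 115.82 g/(m^2*h)


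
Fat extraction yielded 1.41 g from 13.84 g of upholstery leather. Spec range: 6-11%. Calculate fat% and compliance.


Fat% = 1.41 / 13.84 x 100 = 10.2%
Spec range: 6-11%
Compliant: Yes


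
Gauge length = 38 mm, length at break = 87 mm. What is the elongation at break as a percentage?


Extension = 87 - 38 = 49 mm
Elongation = 49 / 38 x 100 = 128.9%


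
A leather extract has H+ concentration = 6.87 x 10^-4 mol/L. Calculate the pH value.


pH = -log10[H+]
pH = -log10(6.87 x 10^-4) = 3.16


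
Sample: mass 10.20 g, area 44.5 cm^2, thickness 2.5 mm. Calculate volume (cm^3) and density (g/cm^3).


Volume = 11.125 cm^3
Density = 0.917 g/cm^3

Thickness in cm = 2.5 / 10 = 0.25 cm
Volume = 44.5 x 0.25 = 11.125 cm^3
Density = 10.20 / 11.125 = 0.917 g/cm^3


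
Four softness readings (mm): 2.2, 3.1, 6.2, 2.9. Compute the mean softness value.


Sum = 2.2 + 3.1 + 6.2 + 2.9
Mean = 14.4 / 4 = 3.60 mm


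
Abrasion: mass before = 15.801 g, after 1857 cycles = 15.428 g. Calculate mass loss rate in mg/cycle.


Mass loss = 15.801 - 15.428 = 0.373 g
Rate = 0.373 / 1857 x 1000 = 0.201 mg/cycle


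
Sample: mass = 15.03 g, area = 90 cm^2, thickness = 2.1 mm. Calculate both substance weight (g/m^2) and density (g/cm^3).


Substance weight = 1670.0 g/m^2
Density = 0.795 g/cm^3

SW = 15.03 / 90 x 10000 = 1670.0 g/m^2
Volume = 90 x 2.1 / 10 = 18.90 cm^3
Density = 15.03 / 18.90 = 0.795 g/cm^3


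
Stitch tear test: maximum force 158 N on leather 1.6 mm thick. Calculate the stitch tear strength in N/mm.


Stitch tear strength = force / thickness
STS = 158 / 1.6 = 98.8 N/mm


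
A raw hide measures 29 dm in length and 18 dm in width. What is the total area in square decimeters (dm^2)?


Area = length x width
Area = 29 x 18 = 522 dm^2


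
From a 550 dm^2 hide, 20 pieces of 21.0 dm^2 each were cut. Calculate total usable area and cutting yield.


Total usable = 20 x 21.0 = 420.0 dm^2
Yield = 420.0 / 550 x 100 = 76.4%


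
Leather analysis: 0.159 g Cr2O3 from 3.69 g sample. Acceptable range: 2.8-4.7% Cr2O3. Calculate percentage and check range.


Cr2O3% = 0.159 / 3.69 x 100 = 4.31%
Acceptable range: 2.8 to 4.7%
Within range: Yes


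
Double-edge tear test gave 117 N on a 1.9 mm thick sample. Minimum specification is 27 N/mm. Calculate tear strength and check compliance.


Tear strength = 117 / 1.9 = 61.6 N/mm
Required minimum = 27 N/mm
Compliant: Yes


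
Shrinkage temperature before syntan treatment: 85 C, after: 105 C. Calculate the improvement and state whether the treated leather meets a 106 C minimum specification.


Improvement = 105 - 85 = 20 C
Spec check: 105 C >= 106 C? No


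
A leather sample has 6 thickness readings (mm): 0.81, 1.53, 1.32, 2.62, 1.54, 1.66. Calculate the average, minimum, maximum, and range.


Sum = 9.48
Average = 9.48 / 6 = 1.58 mm
Minimum = 0.81 mm
Maximum = 2.62 mm
Range = 2.62 - 0.81 = 1.81 mm


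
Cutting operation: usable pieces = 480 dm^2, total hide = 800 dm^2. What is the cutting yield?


Yield = usable / total x 100
Yield = 480 / 800 x 100 = 60.0%


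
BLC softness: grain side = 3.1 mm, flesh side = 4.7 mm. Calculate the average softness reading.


3.90 mm

Average = (3.1 + 4.7) / 2
Average = 3.90 mm


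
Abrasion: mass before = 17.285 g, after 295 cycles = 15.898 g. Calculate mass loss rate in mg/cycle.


Mass loss = 17.285 - 15.898 = 1.387 g
Rate = 1.387 / 295 x 1000 = 4.702 mg/cycle


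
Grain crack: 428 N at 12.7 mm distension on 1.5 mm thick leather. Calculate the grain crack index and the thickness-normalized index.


Crack index = 428 / 12.7 = 33.7 N/mm
Normalized = 33.7 / 1.5 = 22.5 N/mm per mm


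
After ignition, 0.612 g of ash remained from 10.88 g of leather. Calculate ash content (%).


5.63%


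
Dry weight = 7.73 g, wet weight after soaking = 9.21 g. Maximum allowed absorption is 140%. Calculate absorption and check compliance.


Absorption = 19.1%
Compliant: Yes

WA = (9.21 - 7.73) / 7.73 x 100 = 19.1%
Maximum allowed: 140%
Compliant: Yes


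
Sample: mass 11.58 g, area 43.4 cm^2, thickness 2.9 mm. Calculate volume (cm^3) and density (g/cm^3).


Thickness in cm = 2.9 / 10 = 0.29 cm
Volume = 43.4 x 0.29 = 12.586 cm^3
Density = 11.58 / 12.586 = 0.920 g/cm^3


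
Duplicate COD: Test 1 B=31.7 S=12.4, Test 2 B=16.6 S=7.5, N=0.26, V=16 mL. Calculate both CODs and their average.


COD1 = 2509.0 mg/L
COD2 = 1183.0 mg/L
Average = 1846.0 mg/L

COD1 = (31.7 - 12.4) x 0.26 x 8000 / 16 = 2509.0 mg/L
COD2 = (16.6 - 7.5) x 0.26 x 8000 / 16 = 1183.0 mg/L
Average = (2509.0 + 1183.0) / 2 = 1846.0 mg/L


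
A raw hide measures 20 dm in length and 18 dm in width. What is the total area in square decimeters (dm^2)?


Area = length x width
Area = 20 x 18 = 360 dm^2


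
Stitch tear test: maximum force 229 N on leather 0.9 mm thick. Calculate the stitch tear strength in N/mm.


254.4 N/mm

Stitch tear strength = force / thickness
STS = 229 / 0.9 = 254.4 N/mm


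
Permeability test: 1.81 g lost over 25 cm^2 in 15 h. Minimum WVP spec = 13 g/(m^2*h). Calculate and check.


WVP = 1.81 / (25 x 15) x 10000 = 48.27 g/(m^2*h)
Minimum: 13 g/(m^2*h)
Meets spec: Yes


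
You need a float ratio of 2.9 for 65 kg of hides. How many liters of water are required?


188.5 L

Water = hide weight x target ratio
Water = 65 x 2.9 = 188.5 L


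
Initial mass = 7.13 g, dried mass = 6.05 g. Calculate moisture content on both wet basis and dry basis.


Wet basis = 15.1%
Dry basis = 17.9%

Moisture lost = 7.13 - 6.05 = 1.08 g
Wet basis MC = 1.08 / 7.13 x 100 = 15.1%
Dry basis MC = 1.08 / 6.05 x 100 = 17.9%


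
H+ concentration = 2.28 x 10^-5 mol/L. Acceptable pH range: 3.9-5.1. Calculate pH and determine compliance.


pH = 4.64
Compliant: Yes


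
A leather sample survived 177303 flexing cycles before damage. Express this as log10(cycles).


5.25


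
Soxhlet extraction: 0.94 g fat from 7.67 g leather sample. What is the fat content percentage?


Fat content = 0.94 / 7.67 x 100
Fat = 12.3%


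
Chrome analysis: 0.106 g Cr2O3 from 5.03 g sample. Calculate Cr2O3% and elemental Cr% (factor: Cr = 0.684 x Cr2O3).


Cr2O3% = 0.106 / 5.03 x 100 = 2.11%
Cr% = 2.11 x 0.684 = 1.44%


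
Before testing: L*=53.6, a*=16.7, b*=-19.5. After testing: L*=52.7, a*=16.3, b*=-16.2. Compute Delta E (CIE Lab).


dL = 52.7 - 53.6 = -0.9
da = 16.3 - 16.7 = -0.4
db = -16.2 - (-19.5) = 3.3
dE = sqrt((-0.9)^2 + (-0.4)^2 + (3.3)^2) = 3.44


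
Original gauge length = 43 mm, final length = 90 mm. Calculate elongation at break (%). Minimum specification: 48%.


Extension = 90 - 43 = 47 mm
Elongation = 47 / 43 x 100 = 109.3%
Minimum required: 48%
Meets specification: Yes


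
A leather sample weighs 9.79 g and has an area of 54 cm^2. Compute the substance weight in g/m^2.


Substance weight = mass / area x 10000
SW = 9.79 / 54 x 10000
SW = 1813.0 g/m^2


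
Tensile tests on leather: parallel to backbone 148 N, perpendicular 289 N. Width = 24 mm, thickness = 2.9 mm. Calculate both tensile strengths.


Area = 24 x 2.9 = 69.6 mm^2
TS (parallel) = 148 / 69.6 = 2.13 N/mm^2
TS (perpendicular) = 289 / 69.6 = 4.15 N/mm^2


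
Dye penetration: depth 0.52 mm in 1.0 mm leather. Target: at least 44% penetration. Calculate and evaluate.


Penetration = 0.52 / 1.0 x 100 = 52.0%
Target: 44%
Meets target: Yes


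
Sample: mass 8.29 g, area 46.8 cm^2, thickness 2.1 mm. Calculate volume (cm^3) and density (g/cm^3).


Thickness in cm = 2.1 / 10 = 0.21 cm
Volume = 46.8 x 0.21 = 9.828 cm^3
Density = 8.29 / 9.828 = 0.844 g/cm^3


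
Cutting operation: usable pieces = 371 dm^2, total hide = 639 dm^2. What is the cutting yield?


Yield = usable / total x 100
Yield = 371 / 639 x 100 = 58.1%


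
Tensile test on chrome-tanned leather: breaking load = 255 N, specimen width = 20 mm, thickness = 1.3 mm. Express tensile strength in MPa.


Cross-section = 20 x 1.3 = 26.0 mm^2
TS = 255 / 26.0 = 9.81 MPa
(1 N/mm^2 = 1 MPa)


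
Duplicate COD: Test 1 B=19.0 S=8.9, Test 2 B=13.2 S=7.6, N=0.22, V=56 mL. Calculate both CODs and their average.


COD1 = (19.0 - 8.9) x 0.22 x 8000 / 56 = 317.4 mg/L
COD2 = (13.2 - 7.6) x 0.22 x 8000 / 56 = 176.0 mg/L
Average = (317.4 + 176.0) / 2 = 246.7 mg/L


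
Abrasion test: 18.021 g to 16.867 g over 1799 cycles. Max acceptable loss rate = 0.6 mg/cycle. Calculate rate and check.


Loss = 18.021 - 16.867 = 1.154 g
Rate = 1.154 g / 1799 cycles x 1000 = 0.641 mg/cycle
Max = 0.6 mg/cycle
Passes: No


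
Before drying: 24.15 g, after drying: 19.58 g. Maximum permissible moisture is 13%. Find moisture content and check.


Moisture content = 18.9%
Acceptable: No


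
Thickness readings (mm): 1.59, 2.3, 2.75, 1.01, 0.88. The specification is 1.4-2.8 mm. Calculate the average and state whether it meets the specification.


Average = 1.71 mm
Within specification: Yes

Sum = 8.53
Average = 8.53 / 5 = 1.71 mm
Specification range: 1.4 to 2.8 mm
Within spec: Yes


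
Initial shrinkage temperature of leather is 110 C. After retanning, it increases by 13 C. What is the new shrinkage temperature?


123 C

New Ts = 110 + 13 = 123 C


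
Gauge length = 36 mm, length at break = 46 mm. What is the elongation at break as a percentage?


27.8%

Extension = 46 - 36 = 10 mm
Elongation = 10 / 36 x 100 = 27.8%


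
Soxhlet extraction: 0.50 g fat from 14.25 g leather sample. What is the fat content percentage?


Fat content = 0.50 / 14.25 x 100
Fat = 3.5%


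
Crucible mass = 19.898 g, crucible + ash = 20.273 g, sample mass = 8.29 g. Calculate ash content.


Ash mass = 20.273 - 19.898 = 0.375 g
Ash% = 0.375 / 8.29 x 100 = 4.52%


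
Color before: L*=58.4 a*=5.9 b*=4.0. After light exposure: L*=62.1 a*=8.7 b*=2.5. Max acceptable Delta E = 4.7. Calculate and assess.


dL = 3.7, da = 2.8, db = -1.5
dE = sqrt((3.7)^2 + (2.8)^2 + (-1.5)^2) = 4.88
Max = 4.7
Passes: No


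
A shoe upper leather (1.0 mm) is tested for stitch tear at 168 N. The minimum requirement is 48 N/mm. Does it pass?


STS = 168 / 1.0 = 168.0 N/mm
Minimum required: 48 N/mm
Passes: Yes


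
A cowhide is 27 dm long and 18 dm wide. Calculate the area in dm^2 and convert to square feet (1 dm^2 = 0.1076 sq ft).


Area = 27 x 18 = 486 dm^2
Conversion: 486 x 0.1076 = 52.29 sq ft


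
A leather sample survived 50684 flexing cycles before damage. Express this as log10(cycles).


4.70

log10(50684) = 4.70


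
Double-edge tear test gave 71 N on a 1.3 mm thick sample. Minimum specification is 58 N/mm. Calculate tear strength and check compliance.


Tear strength = 71 / 1.3 = 54.6 N/mm
Required minimum = 58 N/mm
Compliant: No


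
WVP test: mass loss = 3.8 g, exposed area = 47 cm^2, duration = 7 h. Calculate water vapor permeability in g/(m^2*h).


WVP = mass_loss / (area x time) x 10000
WVP = 3.8 / (47 x 7) x 10000
WVP = 3.8 / 329 x 10000 = 115.50 g/(m^2*h)


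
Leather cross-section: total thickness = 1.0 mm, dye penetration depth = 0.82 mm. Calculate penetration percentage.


Penetration% = 0.82 / 1.0 x 100
Penetration = 82.0%


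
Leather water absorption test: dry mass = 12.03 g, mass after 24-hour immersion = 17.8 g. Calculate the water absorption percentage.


Water absorbed = 17.8 - 12.03 = 5.77 g
WA% = 5.77 / 12.03 x 100 = 48.0%


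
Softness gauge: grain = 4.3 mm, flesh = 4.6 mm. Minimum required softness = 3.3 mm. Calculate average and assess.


Average = (4.3 + 4.6) / 2 = 4.45 mm
Minimum = 3.3 mm
Meets requirement: Yes


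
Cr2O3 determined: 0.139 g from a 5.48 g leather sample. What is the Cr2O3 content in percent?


Cr2O3% = 0.139 / 5.48 x 100
Cr2O3% = 2.54%


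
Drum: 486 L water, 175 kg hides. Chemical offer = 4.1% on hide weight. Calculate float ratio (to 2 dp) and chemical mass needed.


Float ratio = 2.78
Chemical needed = 7.175 kg


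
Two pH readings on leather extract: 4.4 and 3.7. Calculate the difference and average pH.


Difference = 0.7
Average pH = 4.05

Difference = |4.4 - 3.7| = 0.7
Average = (4.4 + 3.7) / 2 = 4.05


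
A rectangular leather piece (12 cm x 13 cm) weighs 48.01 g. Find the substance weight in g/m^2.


Area = 12 x 13 = 156 cm^2
SW = 48.01 / 156 x 10000 = 3077.6 g/m^2


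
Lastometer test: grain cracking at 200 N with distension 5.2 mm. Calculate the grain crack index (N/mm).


38.5 N/mm

Grain crack index = force / distension
Index = 200 / 5.2 = 38.5 N/mm


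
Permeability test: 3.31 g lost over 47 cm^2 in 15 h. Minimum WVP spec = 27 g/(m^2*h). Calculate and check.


WVP = 46.95 g/(m^2*h)
Meets specification: Yes


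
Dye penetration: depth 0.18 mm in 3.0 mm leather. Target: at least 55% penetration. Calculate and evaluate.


Penetration = 0.18 / 3.0 x 100 = 6.0%
Target: 55%
Meets target: No


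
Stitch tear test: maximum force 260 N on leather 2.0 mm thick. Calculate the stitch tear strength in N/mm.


130.0 N/mm

Stitch tear strength = force / thickness
STS = 260 / 2.0 = 130.0 N/mm


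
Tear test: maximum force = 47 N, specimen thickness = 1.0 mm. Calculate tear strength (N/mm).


47.0 N/mm

Tear strength = force / thickness
Tear = 47 / 1.0 = 47.0 N/mm


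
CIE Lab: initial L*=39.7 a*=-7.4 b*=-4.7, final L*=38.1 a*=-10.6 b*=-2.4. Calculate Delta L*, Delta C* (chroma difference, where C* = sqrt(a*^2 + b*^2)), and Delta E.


Delta L* = 38.1 - 39.7 = -1.6
C1* = sqrt((-7.4)^2 + (-4.7)^2) = 8.766
C2* = sqrt((-10.6)^2 + (-2.4)^2) = 10.868
Delta C* = 10.868 - 8.766 = 2.10
Delta E = sqrt((-1.6)^2 + (-3.2)^2 + (2.3)^2) = 4.25


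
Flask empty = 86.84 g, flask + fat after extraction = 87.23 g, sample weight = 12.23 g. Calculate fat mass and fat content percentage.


Fat mass = 0.39 g
Fat content = 3.2%

Fat mass = 87.23 - 86.84 = 0.39 g
Fat% = 0.39 / 12.23 x 100 = 3.2%


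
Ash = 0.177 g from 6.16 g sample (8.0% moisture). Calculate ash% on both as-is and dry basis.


As-is ash% = 0.177 / 6.16 x 100 = 2.87%
Dry mass = 6.16 x (100 - 8.0) / 100 = 5.6672 g
Dry-basis ash% = 0.177 / 5.6672 x 100 = 3.12%


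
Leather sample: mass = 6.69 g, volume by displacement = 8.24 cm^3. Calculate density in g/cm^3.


Density = mass / volume
Density = 6.69 / 8.24 = 0.812 g/cm^3


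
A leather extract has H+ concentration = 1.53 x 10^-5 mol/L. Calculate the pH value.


pH = 4.82

pH = -log10[H+]
pH = -log10(1.53 x 10^-5) = 4.82


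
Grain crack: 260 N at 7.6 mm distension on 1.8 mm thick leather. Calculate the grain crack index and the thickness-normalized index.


Crack index = 34.2 N/mm
Normalized index = 19.0 N/mm per mm

Crack index = 260 / 7.6 = 34.2 N/mm
Normalized = 34.2 / 1.8 = 19.0 N/mm per mm


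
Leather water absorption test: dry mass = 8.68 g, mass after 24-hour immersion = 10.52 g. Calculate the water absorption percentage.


Water absorbed = 10.52 - 8.68 = 1.84 g
WA% = 1.84 / 8.68 x 100 = 21.2%


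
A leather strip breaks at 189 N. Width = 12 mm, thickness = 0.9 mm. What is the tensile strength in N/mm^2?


Cross-sectional area = 12 x 0.9 = 10.8 mm^2
Tensile strength = 189 / 10.8 = 17.50 N/mm^2


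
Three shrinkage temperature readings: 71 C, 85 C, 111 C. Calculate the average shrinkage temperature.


89.0 C

Average = (71 + 85 + 111) / 3
Average = 267 / 3 = 89.0 C


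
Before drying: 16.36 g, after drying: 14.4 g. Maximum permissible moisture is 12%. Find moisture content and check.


Moisture content = 12.0%
Acceptable: Yes

MC = (16.36 - 14.4) / 16.36 x 100 = 12.0%
Maximum: 12%
Acceptable: Yes


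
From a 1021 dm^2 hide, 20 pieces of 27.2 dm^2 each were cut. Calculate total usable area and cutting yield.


Total usable = 20 x 27.2 = 544.0 dm^2
Yield = 544.0 / 1021 x 100 = 53.3%


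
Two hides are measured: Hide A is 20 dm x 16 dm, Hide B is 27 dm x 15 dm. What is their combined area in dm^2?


Hide A area = 20 x 16 = 320 dm^2
Hide B area = 27 x 15 = 405 dm^2
Total = 320 + 405 = 725 dm^2


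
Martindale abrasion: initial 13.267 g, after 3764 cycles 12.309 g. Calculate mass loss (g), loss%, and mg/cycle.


Mass loss = 0.958 g
Loss = 7.22%
Rate = 0.255 mg/cycle


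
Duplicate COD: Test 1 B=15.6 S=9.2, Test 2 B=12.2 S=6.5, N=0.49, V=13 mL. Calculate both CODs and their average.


COD1 = 1929.8 mg/L
COD2 = 1718.8 mg/L
Average = 1824.3 mg/L


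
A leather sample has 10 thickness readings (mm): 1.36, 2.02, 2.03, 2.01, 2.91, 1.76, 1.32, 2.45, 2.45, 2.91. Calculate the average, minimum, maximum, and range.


Sum = 21.22
Average = 21.22 / 10 = 2.12 mm
Minimum = 1.32 mm
Maximum = 2.91 mm
Range = 2.91 - 1.32 = 1.59 mm


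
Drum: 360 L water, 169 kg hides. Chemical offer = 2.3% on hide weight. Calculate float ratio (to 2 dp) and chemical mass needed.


Float ratio = 360 / 169 = 2.13
Chemical = 169 x 2.3 / 100 = 3.887 kg


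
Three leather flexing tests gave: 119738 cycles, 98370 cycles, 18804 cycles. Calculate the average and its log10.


Average = 78971 cycles
log10 = 4.90

Average = (119738 + 98370 + 18804) / 3 = 78971 cycles
log10(78971) = 4.90


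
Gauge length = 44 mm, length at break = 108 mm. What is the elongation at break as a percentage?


145.5%

Extension = 108 - 44 = 64 mm
Elongation = 64 / 44 x 100 = 145.5%


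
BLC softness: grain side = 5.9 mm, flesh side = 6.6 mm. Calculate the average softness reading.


6.25 mm


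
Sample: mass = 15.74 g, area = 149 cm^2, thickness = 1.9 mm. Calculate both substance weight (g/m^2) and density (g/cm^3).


SW = 15.74 / 149 x 10000 = 1056.4 g/m^2
Volume = 149 x 1.9 / 10 = 28.31 cm^3
Density = 15.74 / 28.31 = 0.556 g/cm^3


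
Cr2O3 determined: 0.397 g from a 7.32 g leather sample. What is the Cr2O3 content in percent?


Cr2O3% = 0.397 / 7.32 x 100
Cr2O3% = 5.42%


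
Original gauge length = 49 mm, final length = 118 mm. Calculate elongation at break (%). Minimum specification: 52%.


Elongation = 140.8%
Meets spec: Yes

Extension = 118 - 49 = 69 mm
Elongation = 69 / 49 x 100 = 140.8%
Minimum required: 52%
Meets specification: Yes


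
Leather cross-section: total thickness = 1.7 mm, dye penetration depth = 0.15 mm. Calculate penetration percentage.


Penetration% = 0.15 / 1.7 x 100
Penetration = 8.8%


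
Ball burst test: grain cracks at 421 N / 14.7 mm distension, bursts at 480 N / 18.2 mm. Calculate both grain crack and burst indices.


Crack index = 28.6 N/mm
Burst index = 26.4 N/mm


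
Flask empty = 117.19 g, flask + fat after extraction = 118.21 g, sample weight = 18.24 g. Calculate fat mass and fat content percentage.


Fat mass = 1.02 g
Fat content = 5.6%

Fat mass = 118.21 - 117.19 = 1.02 g
Fat% = 1.02 / 18.24 x 100 = 5.6%


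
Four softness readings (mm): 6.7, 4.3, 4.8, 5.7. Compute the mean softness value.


Sum = 6.7 + 4.3 + 4.8 + 5.7
Mean = 21.5 / 4 = 5.38 mm


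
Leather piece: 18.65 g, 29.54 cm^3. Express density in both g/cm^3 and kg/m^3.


0.631 g/cm^3
631 kg/m^3


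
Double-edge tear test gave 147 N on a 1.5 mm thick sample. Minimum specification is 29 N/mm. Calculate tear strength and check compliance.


Tear strength = 98.0 N/mm
Compliant: Yes

Tear strength = 147 / 1.5 = 98.0 N/mm
Required minimum = 29 N/mm
Compliant: Yes


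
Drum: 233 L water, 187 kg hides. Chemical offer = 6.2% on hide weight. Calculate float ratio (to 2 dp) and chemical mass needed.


Float ratio = 1.25
Chemical needed = 11.594 kg

Float ratio = 233 / 187 = 1.25
Chemical = 187 x 6.2 / 100 = 11.594 kg


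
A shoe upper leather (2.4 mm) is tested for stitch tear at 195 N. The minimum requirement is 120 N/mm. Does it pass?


STS = 81.3 N/mm
Passes: No

STS = 195 / 2.4 = 81.3 N/mm
Minimum required: 120 N/mm
Passes: No


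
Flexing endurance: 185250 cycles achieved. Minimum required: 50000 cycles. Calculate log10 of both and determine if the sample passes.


log10(185250) = 5.27
log10(50000) = 4.70
Passes: Yes


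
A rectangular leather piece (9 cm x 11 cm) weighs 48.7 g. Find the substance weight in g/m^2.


4919.2 g/m^2

Area = 9 x 11 = 99 cm^2
SW = 48.7 / 99 x 10000 = 4919.2 g/m^2


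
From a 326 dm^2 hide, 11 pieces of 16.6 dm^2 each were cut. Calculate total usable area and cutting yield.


Total usable = 11 x 16.6 = 182.6 dm^2
Yield = 182.6 / 326 x 100 = 56.0%


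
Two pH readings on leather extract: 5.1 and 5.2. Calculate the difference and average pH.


Difference = 0.1
Average pH = 5.15


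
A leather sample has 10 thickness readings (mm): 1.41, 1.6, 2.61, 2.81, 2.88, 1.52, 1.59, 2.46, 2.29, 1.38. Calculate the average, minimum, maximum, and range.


Average = 2.06 mm
Min = 1.38 mm
Max = 2.88 mm
Range = 1.50 mm


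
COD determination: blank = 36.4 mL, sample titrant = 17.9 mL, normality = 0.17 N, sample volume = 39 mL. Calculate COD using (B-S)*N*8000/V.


COD = (36.4 - 17.9) x 0.17 x 8000 / 39
COD = 18.5 x 0.17 x 8000 / 39
COD = 645.1 mg/L


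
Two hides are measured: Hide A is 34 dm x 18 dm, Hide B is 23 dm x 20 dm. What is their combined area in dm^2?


1072 dm^2

Hide A area = 34 x 18 = 612 dm^2
Hide B area = 23 x 20 = 460 dm^2
Total = 612 + 460 = 1072 dm^2


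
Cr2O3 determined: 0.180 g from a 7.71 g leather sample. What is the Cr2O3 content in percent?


2.33%

Cr2O3% = 0.180 / 7.71 x 100
Cr2O3% = 2.33%


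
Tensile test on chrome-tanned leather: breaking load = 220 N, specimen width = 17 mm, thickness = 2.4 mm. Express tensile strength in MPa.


5.39 MPa

Cross-section = 17 x 2.4 = 40.8 mm^2
TS = 220 / 40.8 = 5.39 MPa
(1 N/mm^2 = 1 MPa)


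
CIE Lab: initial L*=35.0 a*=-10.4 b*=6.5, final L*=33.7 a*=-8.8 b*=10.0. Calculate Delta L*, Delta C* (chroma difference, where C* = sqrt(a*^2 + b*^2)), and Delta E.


Delta L* = 33.7 - 35.0 = -1.3
C1* = sqrt((-10.4)^2 + (6.5)^2) = 12.264
C2* = sqrt((-8.8)^2 + (10.0)^2) = 13.321
Delta C* = 13.321 - 12.264 = 1.06
Delta E = sqrt((-1.3)^2 + (1.6)^2 + (3.5)^2) = 4.06


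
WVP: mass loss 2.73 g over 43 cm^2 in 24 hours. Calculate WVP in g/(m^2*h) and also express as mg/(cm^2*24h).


WVP = 26.45 g/(m^2*h)
Daily rate = 63.49 mg/(cm^2*24h)

WVP = 2.73 / (43 x 24) x 10000 = 26.45 g/(m^2*h)
Mass loss in mg = 2.73 x 1000 = 2730 mg
Per cm^2 per 24h in mg: 2730 x 24 / (43 x 24) = 65520 / 1032 = 63.49 mg/(cm^2*24h)


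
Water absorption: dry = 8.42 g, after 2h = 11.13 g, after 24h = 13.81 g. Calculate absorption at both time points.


WA (2h) = (11.13 - 8.42) / 8.42 x 100 = 32.2%
WA (24h) = (13.81 - 8.42) / 8.42 x 100 = 64.0%
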